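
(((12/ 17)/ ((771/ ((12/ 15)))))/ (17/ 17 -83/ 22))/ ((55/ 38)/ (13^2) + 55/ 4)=-411008/ 21407335425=-0.00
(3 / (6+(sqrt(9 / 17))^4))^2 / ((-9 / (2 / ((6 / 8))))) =-668168 / 9882675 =-0.07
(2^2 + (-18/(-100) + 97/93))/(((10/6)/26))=315731/3875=81.48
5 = 5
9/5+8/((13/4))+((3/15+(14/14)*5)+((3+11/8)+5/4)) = 1569/104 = 15.09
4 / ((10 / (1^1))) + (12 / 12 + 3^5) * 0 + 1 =7 / 5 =1.40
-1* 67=-67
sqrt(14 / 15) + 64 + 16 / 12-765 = -2099 / 3 + sqrt(210) / 15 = -698.70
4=4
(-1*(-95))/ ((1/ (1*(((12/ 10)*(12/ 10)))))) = 684/ 5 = 136.80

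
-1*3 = -3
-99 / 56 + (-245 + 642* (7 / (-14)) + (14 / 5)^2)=-783899 / 1400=-559.93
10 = 10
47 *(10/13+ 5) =271.15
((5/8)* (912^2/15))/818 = 17328/409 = 42.37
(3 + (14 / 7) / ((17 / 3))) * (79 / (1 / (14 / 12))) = 10507 / 34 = 309.03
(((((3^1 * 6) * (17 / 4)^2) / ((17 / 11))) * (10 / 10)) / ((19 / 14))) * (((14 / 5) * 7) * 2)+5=577744 / 95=6081.52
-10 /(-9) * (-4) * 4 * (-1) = 160 /9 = 17.78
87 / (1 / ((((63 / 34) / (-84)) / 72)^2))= 29 / 3551232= 0.00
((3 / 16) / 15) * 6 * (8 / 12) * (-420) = -21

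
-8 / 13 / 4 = -2 / 13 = -0.15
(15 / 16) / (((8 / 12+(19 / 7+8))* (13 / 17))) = 5355 / 49712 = 0.11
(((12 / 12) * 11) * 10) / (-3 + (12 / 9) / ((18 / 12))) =-990 / 19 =-52.11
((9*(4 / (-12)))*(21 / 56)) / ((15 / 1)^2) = -0.00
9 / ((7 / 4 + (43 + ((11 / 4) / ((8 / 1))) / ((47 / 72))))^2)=19881 / 4528384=0.00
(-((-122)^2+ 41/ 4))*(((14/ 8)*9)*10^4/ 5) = -469168875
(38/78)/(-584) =-19/22776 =-0.00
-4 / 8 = -1 / 2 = -0.50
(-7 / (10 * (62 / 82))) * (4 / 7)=-82 / 155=-0.53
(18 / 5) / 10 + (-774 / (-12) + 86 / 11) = 39973 / 550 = 72.68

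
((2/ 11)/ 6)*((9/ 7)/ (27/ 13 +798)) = 13/ 266959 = 0.00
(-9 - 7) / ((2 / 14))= -112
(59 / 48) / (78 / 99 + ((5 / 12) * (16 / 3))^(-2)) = 16225 / 13073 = 1.24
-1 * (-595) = 595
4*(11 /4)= 11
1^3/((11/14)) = 14/11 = 1.27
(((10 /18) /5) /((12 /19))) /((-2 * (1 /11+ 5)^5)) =-3059969 /118958063616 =-0.00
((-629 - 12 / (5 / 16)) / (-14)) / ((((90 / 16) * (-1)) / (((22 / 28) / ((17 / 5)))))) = -73414 / 37485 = -1.96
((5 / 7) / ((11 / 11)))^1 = 5 / 7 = 0.71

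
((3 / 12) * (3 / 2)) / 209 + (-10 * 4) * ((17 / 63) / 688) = -62933 / 4529448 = -0.01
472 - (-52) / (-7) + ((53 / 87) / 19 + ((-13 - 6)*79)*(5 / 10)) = -6616217 / 23142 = -285.90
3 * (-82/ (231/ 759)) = -5658/ 7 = -808.29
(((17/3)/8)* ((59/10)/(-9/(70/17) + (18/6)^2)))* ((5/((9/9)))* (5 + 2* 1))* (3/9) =245735/34344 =7.16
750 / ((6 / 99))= 12375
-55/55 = -1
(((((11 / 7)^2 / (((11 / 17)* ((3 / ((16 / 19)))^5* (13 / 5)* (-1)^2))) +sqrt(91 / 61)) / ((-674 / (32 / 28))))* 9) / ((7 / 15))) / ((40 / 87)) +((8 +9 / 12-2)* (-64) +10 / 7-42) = -36925152769844228 / 78136629345957-2349* sqrt(5551) / 2014586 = -472.66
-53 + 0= -53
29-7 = 22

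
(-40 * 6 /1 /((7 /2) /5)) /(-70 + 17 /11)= 8800 /1757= 5.01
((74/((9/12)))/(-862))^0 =1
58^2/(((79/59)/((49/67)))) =9725324/5293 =1837.39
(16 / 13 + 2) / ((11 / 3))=126 / 143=0.88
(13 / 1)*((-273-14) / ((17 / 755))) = -2816905 / 17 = -165700.29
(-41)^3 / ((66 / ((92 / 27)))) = -3170366 / 891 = -3558.21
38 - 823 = -785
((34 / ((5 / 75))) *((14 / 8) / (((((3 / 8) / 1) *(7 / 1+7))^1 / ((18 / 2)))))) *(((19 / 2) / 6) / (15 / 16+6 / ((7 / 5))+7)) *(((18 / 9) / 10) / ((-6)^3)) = -2261 / 12321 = -0.18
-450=-450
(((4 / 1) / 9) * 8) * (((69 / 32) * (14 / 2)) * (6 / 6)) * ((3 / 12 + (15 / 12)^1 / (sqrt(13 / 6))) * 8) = 322 / 3 + 1610 * sqrt(78) / 39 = 471.93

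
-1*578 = -578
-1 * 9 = -9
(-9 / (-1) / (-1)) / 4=-9 / 4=-2.25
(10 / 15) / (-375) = -2 / 1125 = -0.00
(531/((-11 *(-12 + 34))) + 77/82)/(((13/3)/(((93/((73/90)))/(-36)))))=668205/724306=0.92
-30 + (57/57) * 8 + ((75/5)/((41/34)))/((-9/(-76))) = 10214/123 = 83.04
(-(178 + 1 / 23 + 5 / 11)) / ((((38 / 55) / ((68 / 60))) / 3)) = -383860 / 437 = -878.40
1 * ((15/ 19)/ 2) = 15/ 38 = 0.39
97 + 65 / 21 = 2102 / 21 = 100.10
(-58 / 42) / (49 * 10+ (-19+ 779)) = -29 / 26250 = -0.00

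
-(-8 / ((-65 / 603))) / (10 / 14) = -33768 / 325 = -103.90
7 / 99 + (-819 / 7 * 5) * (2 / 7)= -167.07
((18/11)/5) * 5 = 18/11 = 1.64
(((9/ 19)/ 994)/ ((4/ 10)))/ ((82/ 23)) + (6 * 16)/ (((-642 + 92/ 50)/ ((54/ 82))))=-1219671765/ 12392313304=-0.10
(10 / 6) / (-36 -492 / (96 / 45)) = -40 / 6399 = -0.01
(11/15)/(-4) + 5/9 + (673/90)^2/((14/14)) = 56.29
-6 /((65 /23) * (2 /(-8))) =552 /65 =8.49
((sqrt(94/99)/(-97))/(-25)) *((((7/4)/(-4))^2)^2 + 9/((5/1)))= 601829 *sqrt(1034)/26222592000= 0.00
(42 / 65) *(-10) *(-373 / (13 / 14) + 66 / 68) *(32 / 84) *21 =59511984 / 2873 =20714.23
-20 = -20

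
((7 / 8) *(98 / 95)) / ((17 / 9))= 3087 / 6460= 0.48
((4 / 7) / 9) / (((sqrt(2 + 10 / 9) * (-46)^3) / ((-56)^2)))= -16 * sqrt(7) / 36501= -0.00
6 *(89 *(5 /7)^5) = 1668750 /16807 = 99.29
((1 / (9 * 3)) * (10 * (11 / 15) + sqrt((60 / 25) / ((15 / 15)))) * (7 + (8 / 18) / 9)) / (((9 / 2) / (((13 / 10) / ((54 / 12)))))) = 29692 * sqrt(15) / 4428675 + 326612 / 2657205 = 0.15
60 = 60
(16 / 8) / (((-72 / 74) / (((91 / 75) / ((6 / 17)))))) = -57239 / 8100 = -7.07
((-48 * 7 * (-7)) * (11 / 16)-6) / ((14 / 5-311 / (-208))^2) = 193606400 / 2217121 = 87.32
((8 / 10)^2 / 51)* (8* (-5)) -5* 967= -1233053 / 255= -4835.50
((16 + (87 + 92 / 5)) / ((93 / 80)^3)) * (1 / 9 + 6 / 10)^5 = 14.05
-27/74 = -0.36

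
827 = 827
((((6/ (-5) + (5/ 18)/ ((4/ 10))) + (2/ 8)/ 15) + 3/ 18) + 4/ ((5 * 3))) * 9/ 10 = -1/ 20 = -0.05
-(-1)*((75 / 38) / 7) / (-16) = -75 / 4256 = -0.02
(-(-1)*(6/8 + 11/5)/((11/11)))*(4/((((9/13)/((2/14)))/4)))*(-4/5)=-7.79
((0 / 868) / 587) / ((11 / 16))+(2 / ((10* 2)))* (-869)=-869 / 10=-86.90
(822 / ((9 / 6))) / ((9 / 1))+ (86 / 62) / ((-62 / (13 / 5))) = 5261249 / 86490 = 60.83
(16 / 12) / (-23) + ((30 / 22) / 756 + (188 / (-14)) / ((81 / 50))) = -4788629 / 573804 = -8.35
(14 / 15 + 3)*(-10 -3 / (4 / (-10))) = -59 / 6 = -9.83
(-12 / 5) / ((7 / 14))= -24 / 5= -4.80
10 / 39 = 0.26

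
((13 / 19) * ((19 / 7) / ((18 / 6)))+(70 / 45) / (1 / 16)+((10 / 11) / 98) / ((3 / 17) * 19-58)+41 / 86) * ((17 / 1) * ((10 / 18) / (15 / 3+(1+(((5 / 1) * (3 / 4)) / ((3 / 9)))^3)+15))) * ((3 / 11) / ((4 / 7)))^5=293611480515325 / 69801565837143712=0.00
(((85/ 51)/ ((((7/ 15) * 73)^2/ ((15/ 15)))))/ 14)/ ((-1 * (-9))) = 125/ 10967082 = 0.00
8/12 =2/3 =0.67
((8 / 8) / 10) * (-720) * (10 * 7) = -5040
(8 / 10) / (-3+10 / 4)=-8 / 5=-1.60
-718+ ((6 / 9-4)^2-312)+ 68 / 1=-8558 / 9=-950.89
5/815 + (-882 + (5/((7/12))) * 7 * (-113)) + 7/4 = -7660.24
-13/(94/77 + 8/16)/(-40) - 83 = -82.81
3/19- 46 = -871/19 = -45.84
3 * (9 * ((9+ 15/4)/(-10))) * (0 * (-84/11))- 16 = -16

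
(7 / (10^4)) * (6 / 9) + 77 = 1155007 / 15000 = 77.00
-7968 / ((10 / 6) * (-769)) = 6.22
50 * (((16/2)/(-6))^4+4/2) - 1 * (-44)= 24464/81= 302.02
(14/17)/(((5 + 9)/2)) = 2/17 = 0.12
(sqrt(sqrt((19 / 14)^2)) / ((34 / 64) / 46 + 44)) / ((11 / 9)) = 2208*sqrt(266) / 1662815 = 0.02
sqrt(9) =3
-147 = -147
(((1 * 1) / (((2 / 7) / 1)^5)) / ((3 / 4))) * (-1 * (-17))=11904.96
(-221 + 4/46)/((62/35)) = -177835/1426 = -124.71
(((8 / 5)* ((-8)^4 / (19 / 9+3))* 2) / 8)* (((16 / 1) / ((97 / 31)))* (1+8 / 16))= 27426816 / 11155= 2458.70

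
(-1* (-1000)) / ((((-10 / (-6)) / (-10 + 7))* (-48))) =75 / 2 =37.50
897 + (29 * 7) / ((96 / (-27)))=26877 / 32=839.91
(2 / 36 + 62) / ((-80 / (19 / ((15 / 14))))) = -148561 / 10800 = -13.76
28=28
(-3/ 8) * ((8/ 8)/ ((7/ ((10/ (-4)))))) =15/ 112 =0.13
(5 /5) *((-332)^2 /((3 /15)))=551120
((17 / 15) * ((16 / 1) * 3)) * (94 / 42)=12784 / 105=121.75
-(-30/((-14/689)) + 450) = -1926.43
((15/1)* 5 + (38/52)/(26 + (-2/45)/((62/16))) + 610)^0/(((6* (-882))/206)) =-0.04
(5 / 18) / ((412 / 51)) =85 / 2472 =0.03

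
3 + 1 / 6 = 19 / 6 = 3.17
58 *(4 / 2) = 116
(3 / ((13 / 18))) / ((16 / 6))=81 / 52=1.56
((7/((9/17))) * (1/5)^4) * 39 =1547/1875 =0.83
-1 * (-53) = 53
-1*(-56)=56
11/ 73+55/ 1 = 4026/ 73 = 55.15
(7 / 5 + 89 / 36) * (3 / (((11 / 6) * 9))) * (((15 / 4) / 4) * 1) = 697 / 1056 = 0.66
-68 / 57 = -1.19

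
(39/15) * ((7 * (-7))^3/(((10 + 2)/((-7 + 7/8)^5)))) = 432028097404813/1966080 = 219740853.58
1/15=0.07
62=62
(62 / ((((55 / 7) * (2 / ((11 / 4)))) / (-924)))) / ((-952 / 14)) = 50127 / 340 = 147.43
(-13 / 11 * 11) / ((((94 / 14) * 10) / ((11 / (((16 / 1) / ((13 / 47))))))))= -13013 / 353440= -0.04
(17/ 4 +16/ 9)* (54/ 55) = 651/ 110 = 5.92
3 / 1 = 3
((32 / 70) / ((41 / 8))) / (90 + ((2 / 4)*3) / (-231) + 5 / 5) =2816 / 2872665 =0.00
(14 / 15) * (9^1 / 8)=21 / 20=1.05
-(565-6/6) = -564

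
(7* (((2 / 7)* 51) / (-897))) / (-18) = 17 / 2691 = 0.01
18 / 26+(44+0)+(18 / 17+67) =112.75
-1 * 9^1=-9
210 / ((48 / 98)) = 1715 / 4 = 428.75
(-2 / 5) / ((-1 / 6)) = 12 / 5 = 2.40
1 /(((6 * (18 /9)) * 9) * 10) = 1 /1080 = 0.00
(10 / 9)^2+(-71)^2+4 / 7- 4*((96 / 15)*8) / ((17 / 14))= 234909523 / 48195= 4874.15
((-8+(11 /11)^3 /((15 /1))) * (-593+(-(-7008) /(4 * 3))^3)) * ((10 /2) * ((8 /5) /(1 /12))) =-758462630688 /5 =-151692526137.60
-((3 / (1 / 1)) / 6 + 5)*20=-110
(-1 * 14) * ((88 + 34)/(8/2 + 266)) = -854/135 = -6.33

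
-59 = -59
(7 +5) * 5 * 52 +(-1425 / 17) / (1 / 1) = 3036.18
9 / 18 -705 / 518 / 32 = 7583 / 16576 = 0.46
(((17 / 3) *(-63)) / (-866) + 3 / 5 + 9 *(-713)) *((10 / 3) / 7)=-9260409 / 3031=-3055.23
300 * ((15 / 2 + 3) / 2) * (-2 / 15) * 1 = -210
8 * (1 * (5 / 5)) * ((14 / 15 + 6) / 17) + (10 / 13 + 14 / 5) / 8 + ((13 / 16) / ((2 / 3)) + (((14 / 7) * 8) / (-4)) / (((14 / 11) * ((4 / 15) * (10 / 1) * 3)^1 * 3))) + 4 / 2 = 1009391 / 148512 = 6.80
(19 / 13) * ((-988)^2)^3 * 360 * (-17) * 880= -7321263038365577261875200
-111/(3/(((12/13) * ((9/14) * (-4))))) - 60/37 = 290244/3367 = 86.20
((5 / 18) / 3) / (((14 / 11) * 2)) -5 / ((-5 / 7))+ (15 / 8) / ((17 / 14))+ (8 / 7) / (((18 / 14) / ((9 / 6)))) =9.91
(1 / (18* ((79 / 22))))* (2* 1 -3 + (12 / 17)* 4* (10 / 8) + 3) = 1034 / 12087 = 0.09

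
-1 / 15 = -0.07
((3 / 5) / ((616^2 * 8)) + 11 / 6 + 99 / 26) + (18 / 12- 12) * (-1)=9554702197 / 591951360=16.14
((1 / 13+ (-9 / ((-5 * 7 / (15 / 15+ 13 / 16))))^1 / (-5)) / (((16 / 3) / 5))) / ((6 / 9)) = -5337 / 232960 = -0.02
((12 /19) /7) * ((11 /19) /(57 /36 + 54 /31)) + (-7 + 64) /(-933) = -44120737 /972154589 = -0.05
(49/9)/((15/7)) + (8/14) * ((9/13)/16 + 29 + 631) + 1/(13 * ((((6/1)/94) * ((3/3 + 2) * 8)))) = 37322669/98280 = 379.76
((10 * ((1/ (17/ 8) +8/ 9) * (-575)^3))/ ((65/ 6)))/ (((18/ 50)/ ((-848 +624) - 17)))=73306175000000/ 459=159708442265.80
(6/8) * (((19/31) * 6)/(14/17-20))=-0.14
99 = 99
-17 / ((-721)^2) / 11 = -17 / 5718251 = -0.00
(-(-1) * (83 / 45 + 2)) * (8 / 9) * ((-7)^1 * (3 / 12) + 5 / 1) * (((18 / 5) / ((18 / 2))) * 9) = 8996 / 225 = 39.98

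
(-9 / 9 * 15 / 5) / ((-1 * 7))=3 / 7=0.43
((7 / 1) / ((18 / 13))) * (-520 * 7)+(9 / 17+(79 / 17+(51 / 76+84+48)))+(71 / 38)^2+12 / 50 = -50429506679 / 2761650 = -18260.64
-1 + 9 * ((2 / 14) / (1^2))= 0.29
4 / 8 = 1 / 2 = 0.50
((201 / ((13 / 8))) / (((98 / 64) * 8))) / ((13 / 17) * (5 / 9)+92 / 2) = 984096 / 4524611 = 0.22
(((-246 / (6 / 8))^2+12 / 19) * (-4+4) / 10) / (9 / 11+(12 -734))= 0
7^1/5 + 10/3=71/15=4.73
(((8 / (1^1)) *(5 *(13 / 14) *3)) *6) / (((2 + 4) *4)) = 27.86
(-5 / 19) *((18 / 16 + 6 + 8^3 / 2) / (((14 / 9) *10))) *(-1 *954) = 9036765 / 2128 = 4246.60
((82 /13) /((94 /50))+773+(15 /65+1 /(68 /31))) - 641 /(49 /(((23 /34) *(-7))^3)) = 52016984093 /24014744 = 2166.04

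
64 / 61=1.05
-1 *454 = -454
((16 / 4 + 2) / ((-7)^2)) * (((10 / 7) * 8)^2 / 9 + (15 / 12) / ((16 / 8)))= 53405 / 28812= 1.85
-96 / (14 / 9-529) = 864 / 4747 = 0.18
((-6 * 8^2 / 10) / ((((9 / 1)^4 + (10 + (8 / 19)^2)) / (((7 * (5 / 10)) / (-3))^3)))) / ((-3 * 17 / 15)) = -141512 / 51849405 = -0.00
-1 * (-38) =38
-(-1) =1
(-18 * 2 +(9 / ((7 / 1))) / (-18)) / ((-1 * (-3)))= -505 / 42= -12.02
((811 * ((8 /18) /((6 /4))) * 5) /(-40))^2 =657721 /729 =902.22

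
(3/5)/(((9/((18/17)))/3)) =18/85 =0.21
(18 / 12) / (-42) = -1 / 28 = -0.04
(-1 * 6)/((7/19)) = -114/7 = -16.29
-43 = -43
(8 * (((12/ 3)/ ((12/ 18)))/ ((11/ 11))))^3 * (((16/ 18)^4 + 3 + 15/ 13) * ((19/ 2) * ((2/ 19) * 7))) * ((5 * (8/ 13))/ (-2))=-233700884480/ 41067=-5690722.10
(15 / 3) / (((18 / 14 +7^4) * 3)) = 35 / 50448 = 0.00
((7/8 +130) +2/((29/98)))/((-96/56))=-223517/2784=-80.29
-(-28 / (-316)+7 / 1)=-560 / 79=-7.09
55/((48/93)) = 1705/16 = 106.56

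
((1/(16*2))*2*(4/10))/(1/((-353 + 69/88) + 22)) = -29059/3520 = -8.26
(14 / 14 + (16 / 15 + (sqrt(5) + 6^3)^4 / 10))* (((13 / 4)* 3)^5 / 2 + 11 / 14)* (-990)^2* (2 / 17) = 38993033277974368395* sqrt(5) / 1904 + 67416063709367209807575 / 60928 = 1152281020995896768.56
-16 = -16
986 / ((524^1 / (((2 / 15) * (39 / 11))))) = 6409 / 7205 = 0.89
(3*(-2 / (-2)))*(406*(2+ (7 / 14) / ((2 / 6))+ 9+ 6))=22533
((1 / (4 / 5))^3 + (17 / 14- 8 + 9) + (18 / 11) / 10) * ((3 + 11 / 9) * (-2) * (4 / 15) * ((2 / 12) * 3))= -2027623 / 415800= -4.88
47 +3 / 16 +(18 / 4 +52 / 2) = 1243 / 16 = 77.69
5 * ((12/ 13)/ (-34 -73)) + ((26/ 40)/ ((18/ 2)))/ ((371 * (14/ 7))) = -7995517/ 185781960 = -0.04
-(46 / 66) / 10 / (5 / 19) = -437 / 1650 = -0.26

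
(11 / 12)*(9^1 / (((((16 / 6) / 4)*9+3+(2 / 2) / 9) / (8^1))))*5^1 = 1485 / 41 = 36.22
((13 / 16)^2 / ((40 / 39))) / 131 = 6591 / 1341440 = 0.00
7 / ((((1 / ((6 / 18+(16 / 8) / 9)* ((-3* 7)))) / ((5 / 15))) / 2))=-490 / 9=-54.44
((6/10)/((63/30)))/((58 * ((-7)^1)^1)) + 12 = 12.00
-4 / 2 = -2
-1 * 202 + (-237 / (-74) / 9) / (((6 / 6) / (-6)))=-7553 / 37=-204.14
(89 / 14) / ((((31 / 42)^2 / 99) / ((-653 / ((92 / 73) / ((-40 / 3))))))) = 7981036.73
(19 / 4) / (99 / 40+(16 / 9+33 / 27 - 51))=-190 / 1821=-0.10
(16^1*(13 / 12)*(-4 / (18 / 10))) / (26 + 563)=-1040 / 15903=-0.07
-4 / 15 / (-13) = 4 / 195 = 0.02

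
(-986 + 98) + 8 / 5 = -4432 / 5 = -886.40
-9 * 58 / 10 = -52.20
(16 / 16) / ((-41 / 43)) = -43 / 41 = -1.05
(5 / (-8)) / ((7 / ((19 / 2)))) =-95 / 112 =-0.85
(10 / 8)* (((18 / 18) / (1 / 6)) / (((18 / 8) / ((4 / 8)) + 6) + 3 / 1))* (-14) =-70 / 9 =-7.78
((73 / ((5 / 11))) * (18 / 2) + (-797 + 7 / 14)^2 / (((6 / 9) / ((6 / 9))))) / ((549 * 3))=386.07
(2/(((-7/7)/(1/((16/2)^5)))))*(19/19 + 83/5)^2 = -121/6400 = -0.02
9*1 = 9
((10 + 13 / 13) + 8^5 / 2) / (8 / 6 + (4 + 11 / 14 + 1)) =688590 / 299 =2302.98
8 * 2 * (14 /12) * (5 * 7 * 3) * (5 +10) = 29400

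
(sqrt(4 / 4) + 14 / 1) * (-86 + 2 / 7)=-9000 / 7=-1285.71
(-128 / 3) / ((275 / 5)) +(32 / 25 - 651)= -536659 / 825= -650.50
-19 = -19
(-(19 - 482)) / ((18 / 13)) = 6019 / 18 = 334.39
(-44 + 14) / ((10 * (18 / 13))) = -13 / 6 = -2.17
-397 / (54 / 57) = -7543 / 18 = -419.06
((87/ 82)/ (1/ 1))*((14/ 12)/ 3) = 0.41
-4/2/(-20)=1/10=0.10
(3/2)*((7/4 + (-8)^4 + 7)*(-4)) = -49257/2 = -24628.50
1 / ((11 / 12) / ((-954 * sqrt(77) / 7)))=-11448 * sqrt(77) / 77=-1304.62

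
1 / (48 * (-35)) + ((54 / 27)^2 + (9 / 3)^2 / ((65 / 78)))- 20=-8737 / 1680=-5.20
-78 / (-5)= 15.60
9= 9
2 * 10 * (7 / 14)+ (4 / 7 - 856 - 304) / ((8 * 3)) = -1609 / 42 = -38.31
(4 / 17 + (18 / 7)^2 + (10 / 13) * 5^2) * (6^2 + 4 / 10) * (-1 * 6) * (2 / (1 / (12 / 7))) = -19527.44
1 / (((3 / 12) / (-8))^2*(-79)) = -1024 / 79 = -12.96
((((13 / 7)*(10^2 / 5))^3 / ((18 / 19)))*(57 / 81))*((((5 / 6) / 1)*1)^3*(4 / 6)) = 99139625000 / 6751269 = 14684.59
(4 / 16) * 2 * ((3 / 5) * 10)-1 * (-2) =5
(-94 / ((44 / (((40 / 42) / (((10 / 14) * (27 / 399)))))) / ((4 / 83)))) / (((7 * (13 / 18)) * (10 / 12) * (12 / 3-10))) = 14288 / 178035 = 0.08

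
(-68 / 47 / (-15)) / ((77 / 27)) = 612 / 18095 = 0.03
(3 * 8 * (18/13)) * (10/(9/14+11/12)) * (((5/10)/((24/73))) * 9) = 4966920/1703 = 2916.57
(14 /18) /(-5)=-7 /45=-0.16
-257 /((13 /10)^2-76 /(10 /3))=25700 /2111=12.17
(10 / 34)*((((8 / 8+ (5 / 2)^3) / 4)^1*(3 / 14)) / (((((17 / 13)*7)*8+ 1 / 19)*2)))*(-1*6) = -211185 / 19693888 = -0.01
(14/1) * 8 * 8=896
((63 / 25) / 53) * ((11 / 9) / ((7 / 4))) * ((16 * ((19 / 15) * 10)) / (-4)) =-1.68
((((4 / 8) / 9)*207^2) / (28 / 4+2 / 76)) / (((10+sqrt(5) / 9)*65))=0.51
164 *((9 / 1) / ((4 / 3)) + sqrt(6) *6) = 3517.30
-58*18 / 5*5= -1044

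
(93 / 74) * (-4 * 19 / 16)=-5.97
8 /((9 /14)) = 112 /9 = 12.44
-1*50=-50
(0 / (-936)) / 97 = 0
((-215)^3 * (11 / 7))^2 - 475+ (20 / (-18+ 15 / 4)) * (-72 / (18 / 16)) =681225639826314830 / 2793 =243904632948913.29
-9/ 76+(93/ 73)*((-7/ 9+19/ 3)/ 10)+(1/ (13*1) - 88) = -18896575/ 216372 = -87.33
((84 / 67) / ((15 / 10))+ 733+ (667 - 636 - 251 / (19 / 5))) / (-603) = -98839 / 85291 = -1.16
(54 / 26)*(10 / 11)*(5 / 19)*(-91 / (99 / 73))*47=-3602550 / 2299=-1567.01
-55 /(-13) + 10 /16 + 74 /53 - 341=-1845131 /5512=-334.75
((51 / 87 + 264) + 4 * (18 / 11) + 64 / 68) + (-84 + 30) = 1182609 / 5423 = 218.07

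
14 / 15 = 0.93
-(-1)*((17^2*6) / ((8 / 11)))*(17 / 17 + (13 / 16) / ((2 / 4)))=200277 / 32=6258.66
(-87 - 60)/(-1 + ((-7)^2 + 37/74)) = -294/97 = -3.03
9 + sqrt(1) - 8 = 2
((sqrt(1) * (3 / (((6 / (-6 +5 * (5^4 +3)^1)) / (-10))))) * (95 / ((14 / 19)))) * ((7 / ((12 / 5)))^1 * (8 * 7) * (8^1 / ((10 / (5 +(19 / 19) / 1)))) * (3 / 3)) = -1583923600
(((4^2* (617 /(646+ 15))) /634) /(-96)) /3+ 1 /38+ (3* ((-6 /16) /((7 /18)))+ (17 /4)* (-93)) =-399415739795 /1003263156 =-398.12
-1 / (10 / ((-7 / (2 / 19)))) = 133 / 20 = 6.65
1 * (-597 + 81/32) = -19023/32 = -594.47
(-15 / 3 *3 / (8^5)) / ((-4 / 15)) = 225 / 131072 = 0.00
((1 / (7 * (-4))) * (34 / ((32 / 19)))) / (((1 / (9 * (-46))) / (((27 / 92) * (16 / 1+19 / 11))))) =15305355 / 9856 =1552.90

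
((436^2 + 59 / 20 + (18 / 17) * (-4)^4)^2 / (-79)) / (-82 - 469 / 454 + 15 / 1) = 951000513296821643 / 141036219400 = 6742952.39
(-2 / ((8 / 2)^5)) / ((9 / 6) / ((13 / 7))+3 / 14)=-91 / 47616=-0.00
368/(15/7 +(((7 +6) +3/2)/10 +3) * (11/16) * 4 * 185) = 41216/253801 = 0.16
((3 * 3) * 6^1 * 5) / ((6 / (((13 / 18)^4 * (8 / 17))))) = 142805 / 24786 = 5.76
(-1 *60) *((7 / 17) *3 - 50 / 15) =2140 / 17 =125.88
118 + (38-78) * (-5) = 318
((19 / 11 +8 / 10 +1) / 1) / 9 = 194 / 495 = 0.39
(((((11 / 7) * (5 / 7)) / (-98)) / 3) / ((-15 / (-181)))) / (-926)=1991 / 40019868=0.00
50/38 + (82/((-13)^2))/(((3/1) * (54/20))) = 357805/260091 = 1.38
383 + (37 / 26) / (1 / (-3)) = 9847 / 26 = 378.73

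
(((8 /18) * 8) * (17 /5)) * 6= 1088 /15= 72.53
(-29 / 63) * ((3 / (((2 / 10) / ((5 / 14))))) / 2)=-725 / 588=-1.23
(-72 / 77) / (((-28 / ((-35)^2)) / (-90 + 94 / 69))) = -83400 / 23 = -3626.09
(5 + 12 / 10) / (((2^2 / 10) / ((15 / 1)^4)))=1569375 / 2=784687.50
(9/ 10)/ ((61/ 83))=747/ 610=1.22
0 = 0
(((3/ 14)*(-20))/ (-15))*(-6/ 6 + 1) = 0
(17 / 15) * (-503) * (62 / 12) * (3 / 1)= -265081 / 30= -8836.03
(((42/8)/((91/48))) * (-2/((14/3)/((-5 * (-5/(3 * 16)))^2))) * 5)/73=-9375/425152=-0.02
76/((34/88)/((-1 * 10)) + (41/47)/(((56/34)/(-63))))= -1571680/690829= -2.28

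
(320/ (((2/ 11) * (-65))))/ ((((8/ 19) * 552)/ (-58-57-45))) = 16720/ 897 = 18.64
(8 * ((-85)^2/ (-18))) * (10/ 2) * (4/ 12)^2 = -144500/ 81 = -1783.95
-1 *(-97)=97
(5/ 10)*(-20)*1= -10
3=3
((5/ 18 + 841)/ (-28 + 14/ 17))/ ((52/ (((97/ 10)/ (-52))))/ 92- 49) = 574328561/ 965312964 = 0.59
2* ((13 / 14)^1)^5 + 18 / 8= 976345 / 268912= 3.63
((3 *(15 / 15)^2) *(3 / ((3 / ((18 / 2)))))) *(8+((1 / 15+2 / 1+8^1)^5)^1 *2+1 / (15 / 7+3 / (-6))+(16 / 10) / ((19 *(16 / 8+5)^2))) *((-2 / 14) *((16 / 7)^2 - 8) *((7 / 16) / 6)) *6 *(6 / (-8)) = -14288915406160823 / 19673193750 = -726313.97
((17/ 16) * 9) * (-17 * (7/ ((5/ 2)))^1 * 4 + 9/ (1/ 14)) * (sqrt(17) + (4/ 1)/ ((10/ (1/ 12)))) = -24633 * sqrt(17)/ 40-8211/ 400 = -2559.64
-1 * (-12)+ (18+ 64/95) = 2914/95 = 30.67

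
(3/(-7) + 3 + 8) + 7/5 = 11.97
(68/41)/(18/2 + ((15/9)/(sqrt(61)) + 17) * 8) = 1082628/94637225 -1632 * sqrt(61)/94637225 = 0.01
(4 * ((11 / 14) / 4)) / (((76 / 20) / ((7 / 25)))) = 11 / 190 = 0.06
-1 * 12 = -12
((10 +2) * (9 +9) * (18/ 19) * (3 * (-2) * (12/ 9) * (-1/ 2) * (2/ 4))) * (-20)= -155520/ 19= -8185.26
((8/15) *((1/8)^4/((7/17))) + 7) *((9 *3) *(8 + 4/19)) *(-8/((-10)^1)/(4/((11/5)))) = 682.82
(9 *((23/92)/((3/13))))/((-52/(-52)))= 39/4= 9.75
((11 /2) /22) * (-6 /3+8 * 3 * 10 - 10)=57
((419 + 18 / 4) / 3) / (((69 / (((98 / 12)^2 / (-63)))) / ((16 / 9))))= -581042 / 150903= -3.85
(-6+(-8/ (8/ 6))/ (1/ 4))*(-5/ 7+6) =-1110/ 7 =-158.57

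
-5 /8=-0.62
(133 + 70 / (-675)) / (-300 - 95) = -17941 / 53325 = -0.34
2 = 2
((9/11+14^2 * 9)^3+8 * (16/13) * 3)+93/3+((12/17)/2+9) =1616851905595963/294151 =5496673156.29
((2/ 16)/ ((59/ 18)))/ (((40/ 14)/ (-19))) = -1197/ 4720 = -0.25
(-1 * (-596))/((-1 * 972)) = -149/243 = -0.61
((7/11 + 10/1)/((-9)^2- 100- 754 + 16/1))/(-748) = 117/6228596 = 0.00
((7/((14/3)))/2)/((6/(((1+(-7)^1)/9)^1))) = -1/12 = -0.08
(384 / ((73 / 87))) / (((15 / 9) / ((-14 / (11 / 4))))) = -5612544 / 4015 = -1397.89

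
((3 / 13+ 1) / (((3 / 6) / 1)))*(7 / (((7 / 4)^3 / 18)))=36864 / 637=57.87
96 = 96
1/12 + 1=13/12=1.08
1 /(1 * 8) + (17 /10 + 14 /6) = 499 /120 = 4.16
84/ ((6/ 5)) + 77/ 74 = 5257/ 74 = 71.04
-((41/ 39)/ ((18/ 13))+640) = -34601/ 54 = -640.76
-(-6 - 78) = 84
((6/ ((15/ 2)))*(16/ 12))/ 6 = 8/ 45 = 0.18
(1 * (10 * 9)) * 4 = 360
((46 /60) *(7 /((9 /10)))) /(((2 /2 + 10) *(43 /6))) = 322 /4257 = 0.08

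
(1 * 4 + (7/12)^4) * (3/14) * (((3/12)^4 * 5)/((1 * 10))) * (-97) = -8278465/49545216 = -0.17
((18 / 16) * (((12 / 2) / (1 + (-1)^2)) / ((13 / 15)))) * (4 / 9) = 45 / 26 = 1.73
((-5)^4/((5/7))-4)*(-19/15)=-16549/15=-1103.27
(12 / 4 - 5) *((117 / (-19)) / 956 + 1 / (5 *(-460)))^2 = -644692232 / 6817712655625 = -0.00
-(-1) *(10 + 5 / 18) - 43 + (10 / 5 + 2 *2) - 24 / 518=-124795 / 4662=-26.77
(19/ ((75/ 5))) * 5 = 19/ 3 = 6.33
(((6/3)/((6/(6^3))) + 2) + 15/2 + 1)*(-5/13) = -825/26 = -31.73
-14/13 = -1.08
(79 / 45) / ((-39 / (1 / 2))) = -79 / 3510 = -0.02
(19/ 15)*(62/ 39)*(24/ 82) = 4712/ 7995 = 0.59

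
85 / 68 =5 / 4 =1.25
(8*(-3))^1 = -24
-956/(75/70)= -13384/15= -892.27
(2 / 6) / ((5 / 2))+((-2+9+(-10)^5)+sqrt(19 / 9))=-99991.41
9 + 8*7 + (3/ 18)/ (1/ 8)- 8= 175/ 3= 58.33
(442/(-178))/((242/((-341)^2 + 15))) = -1193.31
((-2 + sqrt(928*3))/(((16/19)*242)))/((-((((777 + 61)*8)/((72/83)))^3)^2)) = 10097379/219198722640574101899402563757056 - 10097379*sqrt(174)/109599361320287050949701281878528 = -0.00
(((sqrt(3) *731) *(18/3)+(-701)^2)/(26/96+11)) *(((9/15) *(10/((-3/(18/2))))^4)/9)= 11368512000 *sqrt(3)/541+1273711392000/541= 2390761982.24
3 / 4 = 0.75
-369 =-369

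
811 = 811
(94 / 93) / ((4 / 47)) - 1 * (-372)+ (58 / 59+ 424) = 8876423 / 10974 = 808.86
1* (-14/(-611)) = 14/611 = 0.02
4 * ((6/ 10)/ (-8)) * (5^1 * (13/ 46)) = -39/ 92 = -0.42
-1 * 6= -6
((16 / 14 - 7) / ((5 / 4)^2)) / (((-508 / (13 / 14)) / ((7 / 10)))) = 533 / 111125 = 0.00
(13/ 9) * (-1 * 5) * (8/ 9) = -520/ 81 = -6.42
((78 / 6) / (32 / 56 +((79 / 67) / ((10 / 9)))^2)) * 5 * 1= 204249500 / 5334247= 38.29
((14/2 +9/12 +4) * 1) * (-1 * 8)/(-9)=94/9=10.44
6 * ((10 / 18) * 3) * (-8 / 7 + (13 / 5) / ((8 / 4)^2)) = -69 / 14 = -4.93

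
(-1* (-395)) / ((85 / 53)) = 246.29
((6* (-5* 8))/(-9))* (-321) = -8560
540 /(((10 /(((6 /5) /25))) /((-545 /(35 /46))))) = -1624536 /875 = -1856.61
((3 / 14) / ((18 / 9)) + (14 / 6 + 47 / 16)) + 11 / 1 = 5503 / 336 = 16.38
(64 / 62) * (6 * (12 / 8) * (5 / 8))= 180 / 31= 5.81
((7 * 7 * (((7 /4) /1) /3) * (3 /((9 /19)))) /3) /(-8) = -7.54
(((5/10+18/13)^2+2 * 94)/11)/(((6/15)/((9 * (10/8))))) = 29135025/59488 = 489.76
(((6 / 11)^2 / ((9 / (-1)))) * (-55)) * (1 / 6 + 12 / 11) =830 / 363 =2.29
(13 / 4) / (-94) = -13 / 376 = -0.03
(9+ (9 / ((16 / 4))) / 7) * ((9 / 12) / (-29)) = -27 / 112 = -0.24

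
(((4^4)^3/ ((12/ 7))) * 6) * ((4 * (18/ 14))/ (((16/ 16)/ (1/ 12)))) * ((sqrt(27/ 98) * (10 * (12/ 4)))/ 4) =283115520 * sqrt(6)/ 7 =99069794.61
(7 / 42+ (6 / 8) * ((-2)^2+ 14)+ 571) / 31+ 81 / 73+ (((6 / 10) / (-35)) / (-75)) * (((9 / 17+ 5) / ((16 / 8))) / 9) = 30250278236 / 1514795625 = 19.97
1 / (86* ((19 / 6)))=3 / 817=0.00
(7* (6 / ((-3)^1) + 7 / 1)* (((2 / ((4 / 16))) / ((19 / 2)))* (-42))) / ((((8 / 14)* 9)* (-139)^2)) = -13720 / 1101297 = -0.01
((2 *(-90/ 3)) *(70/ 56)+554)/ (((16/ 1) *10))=479/ 160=2.99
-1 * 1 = -1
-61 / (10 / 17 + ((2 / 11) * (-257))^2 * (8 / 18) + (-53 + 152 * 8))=-1129293 / 39506837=-0.03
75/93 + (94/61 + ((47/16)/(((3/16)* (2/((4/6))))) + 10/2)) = 12.57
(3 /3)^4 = 1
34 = 34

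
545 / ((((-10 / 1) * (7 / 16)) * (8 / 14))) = -218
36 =36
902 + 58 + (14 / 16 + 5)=7727 / 8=965.88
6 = 6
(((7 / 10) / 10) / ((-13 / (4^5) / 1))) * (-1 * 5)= 1792 / 65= 27.57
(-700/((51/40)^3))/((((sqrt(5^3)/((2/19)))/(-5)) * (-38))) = -8960000 * sqrt(5)/47887011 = -0.42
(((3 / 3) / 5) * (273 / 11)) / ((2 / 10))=273 / 11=24.82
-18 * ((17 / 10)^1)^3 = -44217 / 500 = -88.43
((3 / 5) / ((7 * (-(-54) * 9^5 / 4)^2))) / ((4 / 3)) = 1 / 9885033776835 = 0.00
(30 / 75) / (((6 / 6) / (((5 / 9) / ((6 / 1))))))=1 / 27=0.04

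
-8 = -8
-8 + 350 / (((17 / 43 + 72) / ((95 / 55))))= 12006 / 34243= 0.35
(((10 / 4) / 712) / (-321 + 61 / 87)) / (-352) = 435 / 13967776768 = 0.00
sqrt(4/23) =2 * sqrt(23)/23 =0.42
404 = 404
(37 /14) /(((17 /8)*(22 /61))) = 4514 /1309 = 3.45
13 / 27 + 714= 19291 / 27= 714.48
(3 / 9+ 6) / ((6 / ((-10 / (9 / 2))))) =-190 / 81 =-2.35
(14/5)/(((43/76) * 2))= 532/215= 2.47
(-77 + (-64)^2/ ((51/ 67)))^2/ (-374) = -75220.92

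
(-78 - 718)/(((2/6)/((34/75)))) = -27064/25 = -1082.56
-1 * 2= -2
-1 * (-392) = 392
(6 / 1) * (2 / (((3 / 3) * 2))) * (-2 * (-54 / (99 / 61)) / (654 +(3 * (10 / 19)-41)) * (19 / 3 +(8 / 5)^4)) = 672118008 / 80279375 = 8.37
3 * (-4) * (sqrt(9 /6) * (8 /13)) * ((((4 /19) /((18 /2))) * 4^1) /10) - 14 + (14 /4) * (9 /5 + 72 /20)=4.82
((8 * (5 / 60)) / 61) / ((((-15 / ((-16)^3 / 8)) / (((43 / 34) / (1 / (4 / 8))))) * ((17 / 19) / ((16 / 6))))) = 1673216 / 2379915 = 0.70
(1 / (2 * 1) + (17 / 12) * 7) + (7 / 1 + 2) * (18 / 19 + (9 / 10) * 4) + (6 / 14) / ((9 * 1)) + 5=149999 / 2660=56.39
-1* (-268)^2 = -71824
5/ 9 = 0.56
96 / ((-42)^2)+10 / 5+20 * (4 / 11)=15082 / 1617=9.33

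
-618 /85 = -7.27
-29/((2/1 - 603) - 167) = 29/768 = 0.04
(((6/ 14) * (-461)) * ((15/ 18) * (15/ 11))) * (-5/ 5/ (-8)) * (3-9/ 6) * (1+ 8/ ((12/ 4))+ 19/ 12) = -311175/ 1408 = -221.00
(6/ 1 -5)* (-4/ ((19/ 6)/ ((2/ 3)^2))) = -32/ 57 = -0.56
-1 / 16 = -0.06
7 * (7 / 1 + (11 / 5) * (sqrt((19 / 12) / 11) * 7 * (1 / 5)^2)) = 49 * sqrt(627) / 750 + 49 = 50.64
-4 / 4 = -1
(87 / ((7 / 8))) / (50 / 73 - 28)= -25404 / 6979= -3.64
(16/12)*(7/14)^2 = 1/3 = 0.33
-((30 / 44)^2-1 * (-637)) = -308533 / 484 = -637.46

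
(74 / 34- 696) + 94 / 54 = -692.08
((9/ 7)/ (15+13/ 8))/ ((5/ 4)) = 288/ 4655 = 0.06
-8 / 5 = -1.60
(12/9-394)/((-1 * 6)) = 589/9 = 65.44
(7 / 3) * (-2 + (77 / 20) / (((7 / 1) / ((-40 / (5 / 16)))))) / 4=-1267 / 30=-42.23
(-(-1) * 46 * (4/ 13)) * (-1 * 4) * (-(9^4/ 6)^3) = 962352494676/ 13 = 74027114975.08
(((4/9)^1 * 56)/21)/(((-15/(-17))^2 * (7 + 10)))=544/6075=0.09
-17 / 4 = -4.25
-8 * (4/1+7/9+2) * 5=-2440/9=-271.11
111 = 111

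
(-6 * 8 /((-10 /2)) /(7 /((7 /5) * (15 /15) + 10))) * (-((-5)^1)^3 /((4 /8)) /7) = 27360 /49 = 558.37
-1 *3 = -3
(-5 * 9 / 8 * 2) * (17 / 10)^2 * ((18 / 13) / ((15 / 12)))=-23409 / 650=-36.01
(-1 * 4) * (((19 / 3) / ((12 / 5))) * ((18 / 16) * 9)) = -855 / 8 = -106.88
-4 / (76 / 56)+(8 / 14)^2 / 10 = -13568 / 4655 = -2.91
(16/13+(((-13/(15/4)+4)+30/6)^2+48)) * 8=1868456/2925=638.79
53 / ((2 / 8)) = 212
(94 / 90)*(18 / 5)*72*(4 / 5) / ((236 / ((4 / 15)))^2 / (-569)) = -1711552 / 10878125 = -0.16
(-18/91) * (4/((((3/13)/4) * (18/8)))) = -128/21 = -6.10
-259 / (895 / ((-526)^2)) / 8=-17914771 / 1790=-10008.25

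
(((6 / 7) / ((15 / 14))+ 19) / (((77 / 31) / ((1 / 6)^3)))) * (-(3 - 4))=31 / 840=0.04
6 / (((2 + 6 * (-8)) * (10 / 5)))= -0.07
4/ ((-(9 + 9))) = -2/ 9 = -0.22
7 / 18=0.39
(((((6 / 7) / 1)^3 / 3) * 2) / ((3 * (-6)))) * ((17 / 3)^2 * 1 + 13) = -464 / 441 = -1.05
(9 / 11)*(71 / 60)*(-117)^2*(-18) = -26241813 / 110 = -238561.94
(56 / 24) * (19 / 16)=2.77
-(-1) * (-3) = -3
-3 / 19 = -0.16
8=8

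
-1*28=-28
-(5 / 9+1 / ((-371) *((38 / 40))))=-35065 / 63441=-0.55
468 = 468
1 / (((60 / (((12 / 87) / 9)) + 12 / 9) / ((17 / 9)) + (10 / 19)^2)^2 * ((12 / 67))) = 2523405523 / 1943372290820268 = 0.00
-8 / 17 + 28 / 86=-106 / 731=-0.15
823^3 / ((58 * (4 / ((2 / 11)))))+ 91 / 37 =20625461495 / 47212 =436869.05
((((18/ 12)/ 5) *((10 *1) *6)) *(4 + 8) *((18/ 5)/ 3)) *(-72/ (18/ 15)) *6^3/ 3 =-1119744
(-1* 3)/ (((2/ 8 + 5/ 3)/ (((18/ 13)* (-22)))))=14256/ 299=47.68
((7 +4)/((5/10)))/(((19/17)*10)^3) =54043/3429500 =0.02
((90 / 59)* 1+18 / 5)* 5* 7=10584 / 59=179.39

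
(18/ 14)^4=6561/ 2401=2.73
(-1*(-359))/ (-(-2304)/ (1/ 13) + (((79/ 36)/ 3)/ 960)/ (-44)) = 1637729280/ 136638627761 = 0.01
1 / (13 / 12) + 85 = 1117 / 13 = 85.92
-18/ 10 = -9/ 5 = -1.80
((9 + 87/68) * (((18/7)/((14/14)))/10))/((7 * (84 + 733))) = 6291/13611220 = 0.00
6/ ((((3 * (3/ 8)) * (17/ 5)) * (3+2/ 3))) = 80/ 187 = 0.43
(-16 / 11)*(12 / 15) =-64 / 55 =-1.16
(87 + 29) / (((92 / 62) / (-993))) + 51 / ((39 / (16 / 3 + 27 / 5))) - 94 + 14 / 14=-348509884 / 4485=-77705.66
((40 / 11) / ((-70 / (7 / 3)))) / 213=-4 / 7029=-0.00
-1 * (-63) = 63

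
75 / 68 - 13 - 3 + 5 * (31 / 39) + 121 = 291925 / 2652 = 110.08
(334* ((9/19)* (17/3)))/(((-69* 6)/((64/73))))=-1.90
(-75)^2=5625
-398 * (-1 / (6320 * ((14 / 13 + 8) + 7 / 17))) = 43979 / 6626520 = 0.01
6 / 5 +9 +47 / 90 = 193 / 18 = 10.72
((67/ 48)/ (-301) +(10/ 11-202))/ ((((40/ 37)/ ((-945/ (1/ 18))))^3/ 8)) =379403811035290770309/ 60544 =6266579859858793.11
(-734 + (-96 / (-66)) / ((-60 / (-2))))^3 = -1776044923713208 / 4492125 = -395368544.67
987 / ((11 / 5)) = 448.64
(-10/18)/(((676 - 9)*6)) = -5/36018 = -0.00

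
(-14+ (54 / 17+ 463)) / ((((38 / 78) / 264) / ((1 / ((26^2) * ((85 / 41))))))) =62403066 / 356915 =174.84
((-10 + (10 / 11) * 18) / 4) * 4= 70 / 11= 6.36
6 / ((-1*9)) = -2 / 3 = -0.67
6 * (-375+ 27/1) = -2088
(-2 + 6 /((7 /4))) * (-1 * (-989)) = 9890 /7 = 1412.86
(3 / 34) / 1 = 3 / 34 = 0.09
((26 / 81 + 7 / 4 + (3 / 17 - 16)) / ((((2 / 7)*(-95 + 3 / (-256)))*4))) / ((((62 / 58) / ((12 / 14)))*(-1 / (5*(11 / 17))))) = -0.33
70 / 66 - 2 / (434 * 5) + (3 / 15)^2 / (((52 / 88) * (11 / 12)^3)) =29378386 / 25600575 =1.15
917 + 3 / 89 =81616 / 89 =917.03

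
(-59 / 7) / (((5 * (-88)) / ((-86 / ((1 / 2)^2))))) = -6.59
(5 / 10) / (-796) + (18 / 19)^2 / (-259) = -609307 / 148850408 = -0.00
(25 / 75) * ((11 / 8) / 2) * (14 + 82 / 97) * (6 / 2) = 990 / 97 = 10.21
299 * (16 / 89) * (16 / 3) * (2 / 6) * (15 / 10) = 38272 / 267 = 143.34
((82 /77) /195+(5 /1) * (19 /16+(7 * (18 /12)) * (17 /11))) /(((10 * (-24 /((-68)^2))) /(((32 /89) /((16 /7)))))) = -6045861793 /22908600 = -263.91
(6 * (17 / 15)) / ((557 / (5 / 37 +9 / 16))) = 7021 / 824360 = 0.01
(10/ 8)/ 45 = 1/ 36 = 0.03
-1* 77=-77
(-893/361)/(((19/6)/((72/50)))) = -10152/9025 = -1.12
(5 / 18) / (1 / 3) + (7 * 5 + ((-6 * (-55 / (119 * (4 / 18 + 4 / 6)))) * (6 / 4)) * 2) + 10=78815 / 1428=55.19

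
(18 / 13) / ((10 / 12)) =108 / 65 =1.66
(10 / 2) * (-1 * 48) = -240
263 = 263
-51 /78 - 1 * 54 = -1421 /26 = -54.65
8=8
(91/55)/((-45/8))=-728/2475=-0.29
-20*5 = -100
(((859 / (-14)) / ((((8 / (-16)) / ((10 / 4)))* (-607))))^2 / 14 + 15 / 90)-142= -430135394753 / 3033072168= -141.82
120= 120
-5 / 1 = -5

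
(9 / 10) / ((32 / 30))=27 / 32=0.84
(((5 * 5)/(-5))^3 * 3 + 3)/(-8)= 93/2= 46.50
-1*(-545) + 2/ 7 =545.29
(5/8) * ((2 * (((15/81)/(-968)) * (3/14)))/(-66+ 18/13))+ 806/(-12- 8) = -16515442619/409812480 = -40.30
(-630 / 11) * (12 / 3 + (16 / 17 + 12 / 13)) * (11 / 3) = -272160 / 221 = -1231.49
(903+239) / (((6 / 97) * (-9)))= -55387 / 27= -2051.37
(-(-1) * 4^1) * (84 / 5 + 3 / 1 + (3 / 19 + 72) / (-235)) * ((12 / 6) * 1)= 696288 / 4465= 155.94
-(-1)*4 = 4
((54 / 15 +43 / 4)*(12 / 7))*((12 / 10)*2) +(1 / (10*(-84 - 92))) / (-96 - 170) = 59.04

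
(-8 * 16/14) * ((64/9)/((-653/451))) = 44.90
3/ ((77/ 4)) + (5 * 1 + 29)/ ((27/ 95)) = 249034/ 2079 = 119.79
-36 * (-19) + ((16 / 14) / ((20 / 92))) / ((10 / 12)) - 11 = 118879 / 175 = 679.31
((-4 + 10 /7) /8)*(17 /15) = -51 /140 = -0.36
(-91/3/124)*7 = -637/372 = -1.71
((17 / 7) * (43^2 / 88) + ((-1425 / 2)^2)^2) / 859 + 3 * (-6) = 317504698591807 / 1058288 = 300017290.75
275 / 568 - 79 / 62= -13911 / 17608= -0.79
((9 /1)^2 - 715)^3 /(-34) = 127420052 /17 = 7495297.18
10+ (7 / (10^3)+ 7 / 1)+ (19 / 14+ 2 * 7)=32.36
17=17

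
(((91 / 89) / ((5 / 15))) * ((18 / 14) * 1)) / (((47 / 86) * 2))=15093 / 4183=3.61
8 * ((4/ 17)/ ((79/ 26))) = 832/ 1343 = 0.62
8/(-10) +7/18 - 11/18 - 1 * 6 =-316/45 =-7.02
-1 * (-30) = 30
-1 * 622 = -622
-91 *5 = -455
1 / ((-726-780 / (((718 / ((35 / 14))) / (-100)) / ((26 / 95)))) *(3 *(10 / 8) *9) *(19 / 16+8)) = -218272 / 44105968935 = -0.00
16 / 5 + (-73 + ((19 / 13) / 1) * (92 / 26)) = -64.63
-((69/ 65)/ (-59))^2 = -4761/ 14707225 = -0.00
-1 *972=-972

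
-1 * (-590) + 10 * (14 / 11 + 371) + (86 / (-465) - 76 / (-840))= 20588509 / 4774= 4312.63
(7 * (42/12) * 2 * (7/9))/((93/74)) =30.32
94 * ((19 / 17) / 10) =893 / 85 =10.51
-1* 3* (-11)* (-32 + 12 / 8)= -2013 / 2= -1006.50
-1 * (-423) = 423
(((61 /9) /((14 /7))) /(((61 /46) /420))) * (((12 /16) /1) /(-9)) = -805 /9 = -89.44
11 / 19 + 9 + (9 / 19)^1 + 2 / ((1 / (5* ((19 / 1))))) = 200.05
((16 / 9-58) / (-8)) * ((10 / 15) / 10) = 253 / 540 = 0.47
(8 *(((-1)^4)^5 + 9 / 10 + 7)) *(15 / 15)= 356 / 5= 71.20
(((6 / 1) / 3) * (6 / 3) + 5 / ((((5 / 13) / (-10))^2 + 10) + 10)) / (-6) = -0.71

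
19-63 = -44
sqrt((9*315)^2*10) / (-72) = -315*sqrt(10) / 8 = -124.51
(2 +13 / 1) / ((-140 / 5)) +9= 237 / 28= 8.46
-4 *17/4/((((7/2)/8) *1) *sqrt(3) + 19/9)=-744192/80509 + 154224 *sqrt(3)/80509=-5.93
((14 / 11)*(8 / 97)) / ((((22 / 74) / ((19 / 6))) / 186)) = 2440816 / 11737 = 207.96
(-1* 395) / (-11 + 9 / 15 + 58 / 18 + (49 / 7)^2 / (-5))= 17775 / 764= 23.27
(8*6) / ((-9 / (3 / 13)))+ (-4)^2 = 192 / 13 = 14.77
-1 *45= -45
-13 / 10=-1.30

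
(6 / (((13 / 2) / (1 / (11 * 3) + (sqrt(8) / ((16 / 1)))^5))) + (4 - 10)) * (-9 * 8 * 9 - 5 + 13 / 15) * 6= 16707656 / 715 - 14673 * sqrt(2) / 33280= 23366.73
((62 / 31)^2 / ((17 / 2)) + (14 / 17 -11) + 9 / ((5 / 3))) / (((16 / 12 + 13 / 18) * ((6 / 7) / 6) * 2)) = -23058 / 3145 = -7.33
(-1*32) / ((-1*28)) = 1.14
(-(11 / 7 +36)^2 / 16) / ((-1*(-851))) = -69169 / 667184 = -0.10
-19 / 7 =-2.71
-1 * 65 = -65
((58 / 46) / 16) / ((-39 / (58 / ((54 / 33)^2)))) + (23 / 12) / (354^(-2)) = 240188.96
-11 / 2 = -5.50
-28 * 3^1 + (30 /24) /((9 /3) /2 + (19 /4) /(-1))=-1097 /13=-84.38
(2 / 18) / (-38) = -1 / 342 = -0.00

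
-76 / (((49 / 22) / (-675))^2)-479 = -16760860079 / 2401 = -6980783.04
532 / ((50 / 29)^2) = 111853 / 625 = 178.96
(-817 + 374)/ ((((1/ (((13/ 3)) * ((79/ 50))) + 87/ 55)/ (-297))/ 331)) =25204375.11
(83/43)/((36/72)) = 166/43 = 3.86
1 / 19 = 0.05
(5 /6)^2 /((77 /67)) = 1675 /2772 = 0.60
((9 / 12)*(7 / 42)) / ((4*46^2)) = 1 / 67712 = 0.00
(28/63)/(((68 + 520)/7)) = 1/189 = 0.01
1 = 1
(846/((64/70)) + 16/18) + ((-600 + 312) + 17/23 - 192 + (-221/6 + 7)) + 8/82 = 56653067/135792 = 417.20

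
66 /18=11 /3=3.67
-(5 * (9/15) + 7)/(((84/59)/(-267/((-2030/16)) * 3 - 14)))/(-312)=-230159/1330056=-0.17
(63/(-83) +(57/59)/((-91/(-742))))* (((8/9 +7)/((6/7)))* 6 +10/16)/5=121478431/1527864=79.51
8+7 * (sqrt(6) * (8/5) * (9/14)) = 8+36 * sqrt(6)/5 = 25.64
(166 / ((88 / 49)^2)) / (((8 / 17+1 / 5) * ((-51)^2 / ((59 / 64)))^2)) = 3468520615 / 359750938263552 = 0.00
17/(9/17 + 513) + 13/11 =116669/96030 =1.21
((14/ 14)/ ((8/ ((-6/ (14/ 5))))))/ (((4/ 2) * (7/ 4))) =-15/ 196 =-0.08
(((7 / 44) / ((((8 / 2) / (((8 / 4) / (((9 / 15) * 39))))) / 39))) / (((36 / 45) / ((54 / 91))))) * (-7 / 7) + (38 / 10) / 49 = -11653 / 560560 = -0.02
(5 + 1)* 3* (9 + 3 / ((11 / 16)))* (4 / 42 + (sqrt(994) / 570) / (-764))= 252 / 11 - 441* sqrt(994) / 798380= 22.89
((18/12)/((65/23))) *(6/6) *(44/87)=506/1885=0.27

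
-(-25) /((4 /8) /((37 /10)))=185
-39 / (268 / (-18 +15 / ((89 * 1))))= 61893 / 23852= 2.59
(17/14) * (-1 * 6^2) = -306/7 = -43.71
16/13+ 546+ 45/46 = 327829/598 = 548.21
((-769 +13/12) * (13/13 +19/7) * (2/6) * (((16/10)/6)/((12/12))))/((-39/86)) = 316996/567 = 559.08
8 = 8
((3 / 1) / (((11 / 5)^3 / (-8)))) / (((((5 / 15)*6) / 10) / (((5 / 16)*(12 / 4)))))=-28125 / 2662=-10.57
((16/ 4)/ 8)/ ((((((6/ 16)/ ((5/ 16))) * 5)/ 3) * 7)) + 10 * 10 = 2801/ 28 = 100.04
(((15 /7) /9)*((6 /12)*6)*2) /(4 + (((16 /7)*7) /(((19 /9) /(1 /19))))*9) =361 /1918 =0.19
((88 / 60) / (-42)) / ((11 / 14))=-0.04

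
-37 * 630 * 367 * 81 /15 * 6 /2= -138587274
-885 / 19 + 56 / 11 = -8671 / 209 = -41.49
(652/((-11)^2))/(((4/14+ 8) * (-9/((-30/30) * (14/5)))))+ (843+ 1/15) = 26631278/31581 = 843.27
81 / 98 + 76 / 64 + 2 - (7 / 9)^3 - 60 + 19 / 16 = -15794105 / 285768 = -55.27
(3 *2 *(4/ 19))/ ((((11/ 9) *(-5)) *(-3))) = 72/ 1045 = 0.07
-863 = -863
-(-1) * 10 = 10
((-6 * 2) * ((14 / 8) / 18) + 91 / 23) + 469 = 65107 / 138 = 471.79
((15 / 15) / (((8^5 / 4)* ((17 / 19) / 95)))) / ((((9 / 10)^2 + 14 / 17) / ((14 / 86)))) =315875 / 244553728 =0.00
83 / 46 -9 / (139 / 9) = 7811 / 6394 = 1.22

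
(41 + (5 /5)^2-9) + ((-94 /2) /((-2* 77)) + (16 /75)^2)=28890049 /866250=33.35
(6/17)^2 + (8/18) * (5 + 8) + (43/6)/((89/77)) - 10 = 973513/462978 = 2.10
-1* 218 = -218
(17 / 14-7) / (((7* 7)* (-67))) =81 / 45962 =0.00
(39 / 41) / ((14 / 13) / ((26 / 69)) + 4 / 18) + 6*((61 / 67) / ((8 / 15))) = 543170817 / 51478780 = 10.55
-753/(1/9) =-6777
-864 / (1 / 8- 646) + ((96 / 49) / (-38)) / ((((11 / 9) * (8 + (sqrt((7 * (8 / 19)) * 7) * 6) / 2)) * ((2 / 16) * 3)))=1082641536 / 804868757- 864 * sqrt(38) / 422807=1.33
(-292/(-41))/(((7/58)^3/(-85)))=-4842679840/14063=-344356.10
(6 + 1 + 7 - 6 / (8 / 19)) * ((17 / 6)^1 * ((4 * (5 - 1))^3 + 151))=-72199 / 24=-3008.29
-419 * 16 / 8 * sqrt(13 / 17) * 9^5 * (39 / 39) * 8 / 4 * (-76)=7521425424 * sqrt(221) / 17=6577295731.24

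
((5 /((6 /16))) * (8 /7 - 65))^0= 1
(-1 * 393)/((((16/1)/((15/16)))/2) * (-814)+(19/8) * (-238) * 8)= 0.03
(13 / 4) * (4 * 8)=104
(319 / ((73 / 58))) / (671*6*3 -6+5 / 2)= 0.02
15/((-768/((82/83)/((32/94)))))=-9635/169984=-0.06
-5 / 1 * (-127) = 635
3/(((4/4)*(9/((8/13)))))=8/39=0.21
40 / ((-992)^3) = -5 / 122023936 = -0.00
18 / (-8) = -9 / 4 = -2.25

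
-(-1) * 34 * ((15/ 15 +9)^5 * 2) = 6800000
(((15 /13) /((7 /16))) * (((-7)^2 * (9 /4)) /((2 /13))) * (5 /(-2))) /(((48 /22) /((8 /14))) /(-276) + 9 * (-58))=2390850 /264139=9.05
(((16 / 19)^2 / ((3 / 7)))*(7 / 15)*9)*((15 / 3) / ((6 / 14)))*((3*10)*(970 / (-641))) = -851737600 / 231401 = -3680.79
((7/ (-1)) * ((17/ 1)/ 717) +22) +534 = 398533/ 717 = 555.83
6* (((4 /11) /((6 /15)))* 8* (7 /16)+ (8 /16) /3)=20.09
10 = 10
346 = 346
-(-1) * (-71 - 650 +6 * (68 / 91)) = -65203 / 91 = -716.52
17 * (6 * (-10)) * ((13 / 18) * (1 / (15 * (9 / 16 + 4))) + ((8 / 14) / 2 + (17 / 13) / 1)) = -97813852 / 59787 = -1636.04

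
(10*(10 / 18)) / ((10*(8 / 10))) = 25 / 36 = 0.69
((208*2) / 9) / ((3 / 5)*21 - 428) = -2080 / 18693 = -0.11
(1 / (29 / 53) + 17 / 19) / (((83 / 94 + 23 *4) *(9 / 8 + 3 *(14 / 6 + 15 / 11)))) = 496320 / 206863583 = 0.00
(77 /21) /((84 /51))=187 /84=2.23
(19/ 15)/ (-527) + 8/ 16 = 7867/ 15810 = 0.50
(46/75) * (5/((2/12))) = 92/5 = 18.40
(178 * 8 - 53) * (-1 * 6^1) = -8226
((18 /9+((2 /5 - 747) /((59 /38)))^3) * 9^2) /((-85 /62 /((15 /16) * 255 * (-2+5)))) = 96762088384202725929 /20537900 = 4711391543643.84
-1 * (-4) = 4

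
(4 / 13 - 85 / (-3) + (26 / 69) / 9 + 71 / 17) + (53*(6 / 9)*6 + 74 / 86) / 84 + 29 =10640250055 / 165238164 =64.39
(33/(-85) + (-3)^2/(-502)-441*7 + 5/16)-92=-1085215413/341360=-3179.09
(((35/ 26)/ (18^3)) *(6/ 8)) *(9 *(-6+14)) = 35/ 2808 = 0.01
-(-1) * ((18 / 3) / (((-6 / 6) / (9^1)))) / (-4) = 27 / 2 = 13.50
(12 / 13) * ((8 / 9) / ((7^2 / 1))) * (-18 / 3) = -64 / 637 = -0.10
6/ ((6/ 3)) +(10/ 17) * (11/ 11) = 61/ 17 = 3.59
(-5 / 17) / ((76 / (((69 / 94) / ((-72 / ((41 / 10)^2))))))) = 0.00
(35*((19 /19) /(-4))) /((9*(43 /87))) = -1015 /516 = -1.97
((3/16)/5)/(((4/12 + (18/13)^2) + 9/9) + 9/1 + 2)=1521/578000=0.00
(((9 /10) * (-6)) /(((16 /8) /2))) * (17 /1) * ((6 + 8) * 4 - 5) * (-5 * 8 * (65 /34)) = 358020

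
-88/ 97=-0.91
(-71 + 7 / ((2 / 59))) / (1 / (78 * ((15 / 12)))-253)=-52845 / 98666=-0.54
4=4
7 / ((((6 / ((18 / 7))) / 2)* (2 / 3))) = 9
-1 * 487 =-487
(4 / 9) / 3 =4 / 27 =0.15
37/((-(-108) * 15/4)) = 37/405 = 0.09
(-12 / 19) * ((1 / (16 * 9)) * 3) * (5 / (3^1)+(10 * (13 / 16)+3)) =-307 / 1824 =-0.17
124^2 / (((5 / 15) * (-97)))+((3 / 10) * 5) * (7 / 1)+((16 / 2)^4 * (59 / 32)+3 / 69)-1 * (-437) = 33572075 / 4462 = 7524.00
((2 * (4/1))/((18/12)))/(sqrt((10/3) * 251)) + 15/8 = 8 * sqrt(7530)/3765 + 15/8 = 2.06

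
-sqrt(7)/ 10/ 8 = -sqrt(7)/ 80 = -0.03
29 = 29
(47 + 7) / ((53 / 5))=270 / 53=5.09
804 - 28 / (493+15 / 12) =803.94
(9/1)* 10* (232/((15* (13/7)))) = 9744/13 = 749.54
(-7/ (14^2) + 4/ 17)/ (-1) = -95/ 476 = -0.20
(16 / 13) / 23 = 16 / 299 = 0.05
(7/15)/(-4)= -7/60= -0.12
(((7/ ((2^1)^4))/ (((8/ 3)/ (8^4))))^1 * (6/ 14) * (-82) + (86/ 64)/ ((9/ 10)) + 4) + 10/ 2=-3399193/ 144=-23605.51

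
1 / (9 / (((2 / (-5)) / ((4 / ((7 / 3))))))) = -7 / 270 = -0.03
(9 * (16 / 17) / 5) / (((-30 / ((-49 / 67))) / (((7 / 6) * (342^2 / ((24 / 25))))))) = 6686442 / 1139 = 5870.45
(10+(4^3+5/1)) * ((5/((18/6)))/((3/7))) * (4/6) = 5530/27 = 204.81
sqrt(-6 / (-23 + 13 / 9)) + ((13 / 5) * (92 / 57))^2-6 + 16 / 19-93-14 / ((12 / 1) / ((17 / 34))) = -80.60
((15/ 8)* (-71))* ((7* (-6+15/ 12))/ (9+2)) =141645/ 352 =402.40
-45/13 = -3.46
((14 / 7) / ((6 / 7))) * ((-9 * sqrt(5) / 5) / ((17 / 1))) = -21 * sqrt(5) / 85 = -0.55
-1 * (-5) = 5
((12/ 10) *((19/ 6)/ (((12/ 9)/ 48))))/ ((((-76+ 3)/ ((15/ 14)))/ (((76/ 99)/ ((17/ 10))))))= -0.91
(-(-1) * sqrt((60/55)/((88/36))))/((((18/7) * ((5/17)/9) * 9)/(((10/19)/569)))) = 119 * sqrt(6)/356763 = 0.00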